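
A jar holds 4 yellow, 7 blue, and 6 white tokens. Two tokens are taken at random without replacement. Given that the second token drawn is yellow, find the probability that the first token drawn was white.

P(first=white and the second token drawn is yellow) = (6/17)·(4/16) = 3/34.
P(the second token drawn is yellow) = Σ over first color = 3/68 + 7/68 + 3/34 = 4/17.
By Bayes, P(first=white | the second token drawn is yellow) = 3/34 / 4/17 = 3/8 ≈ 0.3750.

3/8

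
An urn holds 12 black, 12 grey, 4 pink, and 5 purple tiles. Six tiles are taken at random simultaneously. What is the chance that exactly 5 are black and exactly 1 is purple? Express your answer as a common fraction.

45/12586

Unordered draws without replacement: count favorable combinations over C(33,6).
Favorable = C(12,5) · C(12,0) · C(4,0) · C(5,1) = 3960; total = C(33,6) = 1107568.
P = 3960/1107568 = 45/12586 ≈ 0.0036.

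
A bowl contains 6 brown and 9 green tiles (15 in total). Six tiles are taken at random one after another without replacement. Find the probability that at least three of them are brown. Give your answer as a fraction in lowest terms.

Sum the hypergeometric tail for j = 3,…,6 brown tiles.
Favorable = C(6,3)·C(9,3) + C(6,4)·C(9,2) + C(6,5)·C(9,1) + C(6,6)·C(9,0) = 2275; total = C(15,6) = 5005.
P = 2275/5005 = 5/11 ≈ 0.4545.

5/11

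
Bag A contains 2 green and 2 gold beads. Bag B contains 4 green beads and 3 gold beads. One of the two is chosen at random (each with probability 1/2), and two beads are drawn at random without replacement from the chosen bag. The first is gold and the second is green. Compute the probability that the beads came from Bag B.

6/13

P(E | Bag A) = 1/3; P(E | Bag B) = 2/7.
P(E) = 1/2·1/3 + 1/2·2/7 = 13/42.
By Bayes' rule, P(Bag B | E) = 1/7 / 13/42 = 6/13 ≈ 0.4615.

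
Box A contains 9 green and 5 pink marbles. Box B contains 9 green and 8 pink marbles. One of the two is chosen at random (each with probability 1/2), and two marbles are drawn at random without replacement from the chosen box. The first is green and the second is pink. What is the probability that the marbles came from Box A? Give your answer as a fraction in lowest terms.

P(E | Box A) = 45/182; P(E | Box B) = 9/34.
P(E) = 1/2·45/182 + 1/2·9/34 = 396/1547.
By Bayes' rule, P(Box A | E) = 45/364 / 396/1547 = 85/176 ≈ 0.4830.

85/176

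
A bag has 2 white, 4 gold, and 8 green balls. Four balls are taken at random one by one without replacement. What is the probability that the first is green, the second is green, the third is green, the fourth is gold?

8/143

Multiply the conditional probability of each draw in order, without replacement, so each draw removes one from its color and from the total.
P = (8/14) · (7/13) · (6/12) · (4/11) = 8/143 ≈ 0.0559.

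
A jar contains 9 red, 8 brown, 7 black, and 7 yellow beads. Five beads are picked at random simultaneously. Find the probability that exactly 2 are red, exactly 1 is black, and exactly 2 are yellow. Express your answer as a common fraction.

28/899

Unordered draws without replacement: count favorable combinations over C(31,5).
Favorable = C(9,2) · C(8,0) · C(7,1) · C(7,2) = 5292; total = C(31,5) = 169911.
P = 5292/169911 = 28/899 ≈ 0.0311.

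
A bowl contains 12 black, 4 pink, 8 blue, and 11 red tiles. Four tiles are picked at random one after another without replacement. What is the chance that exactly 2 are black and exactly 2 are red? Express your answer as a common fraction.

33/476

Unordered draws without replacement: count favorable combinations over C(35,4).
Favorable = C(12,2) · C(4,0) · C(8,0) · C(11,2) = 3630; total = C(35,4) = 52360.
P = 3630/52360 = 33/476 ≈ 0.0693.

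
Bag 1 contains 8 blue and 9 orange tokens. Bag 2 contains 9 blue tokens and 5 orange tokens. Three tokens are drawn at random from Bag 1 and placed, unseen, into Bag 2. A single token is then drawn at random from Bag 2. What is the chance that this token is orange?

112/289

Condition on how many of the transferred tokens are orange (from Bag 1: 9 orange of 17; then Bag 2 has 17 total).
  0 orange: C(9,0)C(8,3)/C(17,3) = 7/85; then P = 5/17
  1 orange: C(9,1)C(8,2)/C(17,3) = 63/170; then P = 6/17
  2 orange: C(9,2)C(8,1)/C(17,3) = 36/85; then P = 7/17
  3 orange: C(9,3)C(8,0)/C(17,3) = 21/170; then P = 8/17
P(orange from Bag 2) = 112/289 ≈ 0.3875.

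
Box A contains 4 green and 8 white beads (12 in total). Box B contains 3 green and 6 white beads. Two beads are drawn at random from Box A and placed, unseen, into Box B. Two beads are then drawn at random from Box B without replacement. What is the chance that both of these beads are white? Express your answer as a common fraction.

Condition on how many of the transferred beads are white (from Box A: 8 white of 12; then Box B has 11 total).
  0 white: C(8,0)C(4,2)/C(12,2) = 1/11; then P = C(6,2)/C(11,2) = 3/11
  1 white: C(8,1)C(4,1)/C(12,2) = 16/33; then P = C(7,2)/C(11,2) = 21/55
  2 white: C(8,2)C(4,0)/C(12,2) = 14/33; then P = C(8,2)/C(11,2) = 28/55
P(both white) = 773/1815 ≈ 0.4259.

773/1815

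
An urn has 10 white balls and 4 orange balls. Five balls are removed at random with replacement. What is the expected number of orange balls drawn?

By linearity of expectation, E[X] = Σ P(draw i is orange); each independent draw has P(orange) = 4/14.
E[X] = 5 · 4/14 = 10/7 ≈ 1.4286.

10/7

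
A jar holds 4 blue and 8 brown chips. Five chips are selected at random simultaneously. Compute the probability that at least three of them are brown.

Sum the hypergeometric tail for j = 3,…,5 brown chips.
Favorable = C(8,3)·C(4,2) + C(8,4)·C(4,1) + C(8,5)·C(4,0) = 672; total = C(12,5) = 792.
P = 672/792 = 28/33 ≈ 0.8485.

28/33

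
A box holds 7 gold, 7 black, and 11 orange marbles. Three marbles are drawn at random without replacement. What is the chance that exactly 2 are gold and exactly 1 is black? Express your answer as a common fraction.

147/2300

Unordered draws without replacement: count favorable combinations over C(25,3).
Favorable = C(7,2) · C(7,1) · C(11,0) = 147; total = C(25,3) = 2300.
P = 147/2300 = 147/2300 ≈ 0.0639.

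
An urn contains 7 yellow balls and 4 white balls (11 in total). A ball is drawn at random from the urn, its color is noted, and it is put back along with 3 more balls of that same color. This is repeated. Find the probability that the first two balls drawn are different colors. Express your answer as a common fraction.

Either white then yellow, or yellow then white; after the first draw the total is 14.
P = (4/11)·(7/14) + (7/11)·(4/14) = 4/11 ≈ 0.3636.

4/11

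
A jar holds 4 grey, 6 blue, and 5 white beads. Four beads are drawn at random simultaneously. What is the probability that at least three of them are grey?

3/91

Sum the hypergeometric tail for j = 3,…,4 grey beads.
Favorable = C(4,3)·C(11,1) + C(4,4)·C(11,0) = 45; total = C(15,4) = 1365.
P = 45/1365 = 3/91 ≈ 0.0330.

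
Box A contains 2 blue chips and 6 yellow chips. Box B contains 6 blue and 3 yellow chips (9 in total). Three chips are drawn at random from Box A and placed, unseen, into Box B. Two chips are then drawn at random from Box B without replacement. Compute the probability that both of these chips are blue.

183/616

Condition on how many of the transferred chips are blue (from Box A: 2 blue of 8; then Box B has 12 total).
  0 blue: C(2,0)C(6,3)/C(8,3) = 5/14; then P = C(6,2)/C(12,2) = 5/22
  1 blue: C(2,1)C(6,2)/C(8,3) = 15/28; then P = C(7,2)/C(12,2) = 7/22
  2 blue: C(2,2)C(6,1)/C(8,3) = 3/28; then P = C(8,2)/C(12,2) = 14/33
P(both blue) = 183/616 ≈ 0.2971.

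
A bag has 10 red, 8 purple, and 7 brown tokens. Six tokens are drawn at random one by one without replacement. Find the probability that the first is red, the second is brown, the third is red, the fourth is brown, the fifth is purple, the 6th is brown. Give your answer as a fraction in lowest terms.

3/2530

Multiply the conditional probability of each draw in order, without replacement, so each draw removes one from its color and from the total.
P = (10/25) · (7/24) · (9/23) · (6/22) · (8/21) · (5/20) = 3/2530 ≈ 0.0012.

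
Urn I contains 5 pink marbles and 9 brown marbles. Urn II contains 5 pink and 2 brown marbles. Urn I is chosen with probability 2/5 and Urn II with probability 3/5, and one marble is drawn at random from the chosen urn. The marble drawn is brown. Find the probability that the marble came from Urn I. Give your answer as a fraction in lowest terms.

P(brown | Urn I) = 9/14; P(brown | Urn II) = 2/7.
P(brown) = 2/5·9/14 + 3/5·2/7 = 3/7.
By Bayes' rule, P(Urn I | brown) = 9/35 / 3/7 = 3/5 ≈ 0.6000.

3/5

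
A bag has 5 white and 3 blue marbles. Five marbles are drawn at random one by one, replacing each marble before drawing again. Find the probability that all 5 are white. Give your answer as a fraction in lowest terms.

3125/32768

Multiply the conditional probability of each draw in order, with replacement (the composition resets each draw).
P = (5/8) · (5/8) · (5/8) · (5/8) · (5/8) = 3125/32768 ≈ 0.0954.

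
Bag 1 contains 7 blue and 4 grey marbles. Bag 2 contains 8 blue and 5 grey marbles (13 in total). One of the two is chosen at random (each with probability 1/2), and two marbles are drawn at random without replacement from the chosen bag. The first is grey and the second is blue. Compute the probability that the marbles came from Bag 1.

P(E | Bag 1) = 14/55; P(E | Bag 2) = 10/39.
P(E) = 1/2·14/55 + 1/2·10/39 = 548/2145.
By Bayes' rule, P(Bag 1 | E) = 7/55 / 548/2145 = 273/548 ≈ 0.4982.

273/548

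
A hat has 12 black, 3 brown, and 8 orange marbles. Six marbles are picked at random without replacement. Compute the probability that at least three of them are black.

2217/3059

Sum the hypergeometric tail for j = 3,…,6 black marbles.
Favorable = C(12,3)·C(11,3) + C(12,4)·C(11,2) + C(12,5)·C(11,1) + C(12,6)·C(11,0) = 73161; total = C(23,6) = 100947.
P = 73161/100947 = 2217/3059 ≈ 0.7247.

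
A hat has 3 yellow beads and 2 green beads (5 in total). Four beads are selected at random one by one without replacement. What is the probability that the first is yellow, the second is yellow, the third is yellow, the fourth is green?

Multiply the conditional probability of each draw in order, without replacement, so each draw removes one from its color and from the total.
P = (3/5) · (2/4) · (1/3) · (2/2) = 1/10 ≈ 0.1000.

1/10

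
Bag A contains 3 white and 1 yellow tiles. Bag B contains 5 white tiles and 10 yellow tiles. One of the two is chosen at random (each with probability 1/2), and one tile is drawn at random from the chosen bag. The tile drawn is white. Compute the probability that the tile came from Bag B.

P(white | Bag A) = 3/4; P(white | Bag B) = 1/3.
P(white) = 1/2·3/4 + 1/2·1/3 = 13/24.
By Bayes' rule, P(Bag B | white) = 1/6 / 13/24 = 4/13 ≈ 0.3077.

4/13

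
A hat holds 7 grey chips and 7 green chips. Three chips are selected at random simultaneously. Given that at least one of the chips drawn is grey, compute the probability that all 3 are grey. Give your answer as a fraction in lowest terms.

P(all 3 grey) = C(7,3)/C(14,3) = 5/52; P(at least one grey) = 1 − C(7,3)/C(14,3) = 47/52.
Since 'all 3 grey' ⊆ 'at least one grey', P(all 3 | at least one) = 5/52 / 47/52 = 5/47 ≈ 0.1064.

5/47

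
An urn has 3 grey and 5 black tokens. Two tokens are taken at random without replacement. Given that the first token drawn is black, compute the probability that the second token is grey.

3/7

After removing 1 black, the urn has 3 grey out of 7 remaining.
P(second is grey | given) = 3/7 ≈ 0.4286.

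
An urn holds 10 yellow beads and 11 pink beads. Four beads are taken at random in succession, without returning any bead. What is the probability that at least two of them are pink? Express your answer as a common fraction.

99/133

Sum the hypergeometric tail for j = 2,…,4 pink beads.
Favorable = C(11,2)·C(10,2) + C(11,3)·C(10,1) + C(11,4)·C(10,0) = 4455; total = C(21,4) = 5985.
P = 4455/5985 = 99/133 ≈ 0.7444.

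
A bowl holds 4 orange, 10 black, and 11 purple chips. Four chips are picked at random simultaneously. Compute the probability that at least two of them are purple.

Sum the hypergeometric tail for j = 2,…,4 purple chips.
Favorable = C(11,2)·C(14,2) + C(11,3)·C(14,1) + C(11,4)·C(14,0) = 7645; total = C(25,4) = 12650.
P = 7645/12650 = 139/230 ≈ 0.6043.

139/230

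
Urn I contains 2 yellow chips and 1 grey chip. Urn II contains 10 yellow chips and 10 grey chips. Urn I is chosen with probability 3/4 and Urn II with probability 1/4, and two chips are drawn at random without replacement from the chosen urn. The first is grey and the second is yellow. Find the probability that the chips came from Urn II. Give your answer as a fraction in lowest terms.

5/24

P(E | Urn I) = 1/3; P(E | Urn II) = 5/19.
P(E) = 3/4·1/3 + 1/4·5/19 = 6/19.
By Bayes' rule, P(Urn II | E) = 5/76 / 6/19 = 5/24 ≈ 0.2083.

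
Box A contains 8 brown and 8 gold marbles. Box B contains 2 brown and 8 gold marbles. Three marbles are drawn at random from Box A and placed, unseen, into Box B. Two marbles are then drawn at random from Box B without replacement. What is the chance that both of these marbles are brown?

Condition on how many of the transferred marbles are brown (from Box A: 8 brown of 16; then Box B has 13 total).
  0 brown: C(8,0)C(8,3)/C(16,3) = 1/10; then P = C(2,2)/C(13,2) = 1/78
  1 brown: C(8,1)C(8,2)/C(16,3) = 2/5; then P = C(3,2)/C(13,2) = 1/26
  2 brown: C(8,2)C(8,1)/C(16,3) = 2/5; then P = C(4,2)/C(13,2) = 1/13
  3 brown: C(8,3)C(8,0)/C(16,3) = 1/10; then P = C(5,2)/C(13,2) = 5/39
P(both brown) = 47/780 ≈ 0.0603.

47/780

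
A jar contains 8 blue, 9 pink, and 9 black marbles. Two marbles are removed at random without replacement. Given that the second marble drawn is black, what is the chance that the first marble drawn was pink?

9/25

P(first=pink and the second marble drawn is black) = (9/26)·(9/25) = 81/650.
P(the second marble drawn is black) = Σ over first color = 36/325 + 81/650 + 36/325 = 9/26.
By Bayes, P(first=pink | the second marble drawn is black) = 81/650 / 9/26 = 9/25 ≈ 0.3600.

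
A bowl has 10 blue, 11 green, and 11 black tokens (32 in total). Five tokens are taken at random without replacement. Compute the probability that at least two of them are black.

Sum the hypergeometric tail for j = 2,…,5 black tokens.
Favorable = C(11,2)·C(21,3) + C(11,3)·C(21,2) + C(11,4)·C(21,1) + C(11,5)·C(21,0) = 115192; total = C(32,5) = 201376.
P = 115192/201376 = 2057/3596 ≈ 0.5720.

2057/3596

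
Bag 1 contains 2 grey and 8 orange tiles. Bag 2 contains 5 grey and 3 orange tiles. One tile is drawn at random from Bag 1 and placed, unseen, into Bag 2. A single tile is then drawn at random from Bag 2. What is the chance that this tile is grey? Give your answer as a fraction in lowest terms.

Condition on how many of the transferred tiles are grey (from Bag 1: 2 grey of 10; then Bag 2 has 9 total).
  0 grey: C(2,0)C(8,1)/C(10,1) = 4/5; then P = 5/9
  1 grey: C(2,1)C(8,0)/C(10,1) = 1/5; then P = 6/9
P(grey from Bag 2) = 26/45 ≈ 0.5778.

26/45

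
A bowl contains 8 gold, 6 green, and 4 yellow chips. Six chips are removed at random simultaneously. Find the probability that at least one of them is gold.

Use the complement: P(at least one gold) = 1 − P(no gold).
P(none) = C(10,6)/C(18,6) = 210/18564.
So P = 1 − 210/18564 = 437/442 ≈ 0.9887.

437/442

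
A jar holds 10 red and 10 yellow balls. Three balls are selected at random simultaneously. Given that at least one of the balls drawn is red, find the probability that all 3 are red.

2/17

P(all 3 red) = C(10,3)/C(20,3) = 2/19; P(at least one red) = 1 − C(10,3)/C(20,3) = 17/19.
Since 'all 3 red' ⊆ 'at least one red', P(all 3 | at least one) = 2/19 / 17/19 = 2/17 ≈ 0.1176.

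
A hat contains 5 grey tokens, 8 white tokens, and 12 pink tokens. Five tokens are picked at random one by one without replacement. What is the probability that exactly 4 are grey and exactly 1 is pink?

2/1771

Unordered draws without replacement: count favorable combinations over C(25,5).
Favorable = C(5,4) · C(8,0) · C(12,1) = 60; total = C(25,5) = 53130.
P = 60/53130 = 2/1771 ≈ 0.0011.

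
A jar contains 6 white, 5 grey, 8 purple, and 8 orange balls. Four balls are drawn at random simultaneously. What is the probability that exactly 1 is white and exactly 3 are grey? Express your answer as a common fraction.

Unordered draws without replacement: count favorable combinations over C(27,4).
Favorable = C(6,1) · C(5,3) · C(8,0) · C(8,0) = 60; total = C(27,4) = 17550.
P = 60/17550 = 2/585 ≈ 0.0034.

2/585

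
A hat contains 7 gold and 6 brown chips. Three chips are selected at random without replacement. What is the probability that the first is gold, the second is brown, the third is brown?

Multiply the conditional probability of each draw in order, without replacement, so each draw removes one from its color and from the total.
P = (7/13) · (6/12) · (5/11) = 35/286 ≈ 0.1224.

35/286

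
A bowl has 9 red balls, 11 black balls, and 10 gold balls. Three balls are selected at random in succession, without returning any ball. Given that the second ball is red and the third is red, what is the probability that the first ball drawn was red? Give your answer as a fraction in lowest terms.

1/4

P(first=red and the second ball is red and the third is red) = (9/30)·(8/29)·(7/28) = 3/145.
P(E) = Σ over first color = 3/145 + 33/1015 + 6/203 = 12/145.
By Bayes, P(first=red | E) = 3/145 / 12/145 = 1/4 ≈ 0.2500.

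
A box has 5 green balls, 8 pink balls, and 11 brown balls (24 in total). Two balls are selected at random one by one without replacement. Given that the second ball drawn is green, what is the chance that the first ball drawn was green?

P(first=green and the second ball drawn is green) = (5/24)·(4/23) = 5/138.
P(the second ball drawn is green) = Σ over first color = 5/138 + 5/69 + 55/552 = 5/24.
By Bayes, P(first=green | the second ball drawn is green) = 5/138 / 5/24 = 4/23 ≈ 0.1739.

4/23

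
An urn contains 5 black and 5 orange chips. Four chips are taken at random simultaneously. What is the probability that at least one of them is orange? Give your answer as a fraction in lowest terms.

41/42

Use the complement: P(at least one orange) = 1 − P(no orange).
P(none) = C(5,4)/C(10,4) = 5/210.
So P = 1 − 5/210 = 41/42 ≈ 0.9762.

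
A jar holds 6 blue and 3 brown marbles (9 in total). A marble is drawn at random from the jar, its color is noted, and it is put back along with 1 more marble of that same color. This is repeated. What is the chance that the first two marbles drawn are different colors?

2/5

Either brown then blue, or blue then brown; after the first draw the total is 10.
P = (3/9)·(6/10) + (6/9)·(3/10) = 2/5 ≈ 0.4000.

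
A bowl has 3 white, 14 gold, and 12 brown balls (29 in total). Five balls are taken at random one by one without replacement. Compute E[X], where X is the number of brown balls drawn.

By linearity of expectation, E[X] = Σ P(draw i is brown); by symmetry each draw (even without replacement) has P(brown) = 12/29.
E[X] = 5 · 12/29 = 60/29 ≈ 2.0690.

60/29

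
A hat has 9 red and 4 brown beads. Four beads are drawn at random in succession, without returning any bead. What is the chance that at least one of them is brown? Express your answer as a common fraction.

Use the complement: P(at least one brown) = 1 − P(no brown).
P(none) = C(9,4)/C(13,4) = 126/715.
So P = 1 − 126/715 = 589/715 ≈ 0.8238.

589/715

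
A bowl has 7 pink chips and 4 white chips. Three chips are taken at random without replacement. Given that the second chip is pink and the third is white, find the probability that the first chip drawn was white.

1/3

P(first=white and the second chip is pink and the third is white) = (4/11)·(7/10)·(3/9) = 14/165.
P(E) = Σ over first color = 28/165 + 14/165 = 14/55.
By Bayes, P(first=white | E) = 14/165 / 14/55 = 1/3 ≈ 0.3333.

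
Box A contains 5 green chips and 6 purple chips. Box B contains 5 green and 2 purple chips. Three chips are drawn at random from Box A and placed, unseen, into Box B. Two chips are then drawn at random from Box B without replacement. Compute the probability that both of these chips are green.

191/495

Condition on how many of the transferred chips are green (from Box A: 5 green of 11; then Box B has 10 total).
  0 green: C(5,0)C(6,3)/C(11,3) = 4/33; then P = C(5,2)/C(10,2) = 2/9
  1 green: C(5,1)C(6,2)/C(11,3) = 5/11; then P = C(6,2)/C(10,2) = 1/3
  2 green: C(5,2)C(6,1)/C(11,3) = 4/11; then P = C(7,2)/C(10,2) = 7/15
  3 green: C(5,3)C(6,0)/C(11,3) = 2/33; then P = C(8,2)/C(10,2) = 28/45
P(both green) = 191/495 ≈ 0.3859.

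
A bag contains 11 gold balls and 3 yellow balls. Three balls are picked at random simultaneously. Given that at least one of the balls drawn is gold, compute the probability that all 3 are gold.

5/11

P(all 3 gold) = C(11,3)/C(14,3) = 165/364; P(at least one gold) = 1 − C(3,3)/C(14,3) = 363/364.
Since 'all 3 gold' ⊆ 'at least one gold', P(all 3 | at least one) = 165/364 / 363/364 = 5/11 ≈ 0.4545.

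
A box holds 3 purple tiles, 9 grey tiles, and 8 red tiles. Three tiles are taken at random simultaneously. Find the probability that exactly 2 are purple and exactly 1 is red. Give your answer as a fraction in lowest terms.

Unordered draws without replacement: count favorable combinations over C(20,3).
Favorable = C(3,2) · C(9,0) · C(8,1) = 24; total = C(20,3) = 1140.
P = 24/1140 = 2/95 ≈ 0.0211.

2/95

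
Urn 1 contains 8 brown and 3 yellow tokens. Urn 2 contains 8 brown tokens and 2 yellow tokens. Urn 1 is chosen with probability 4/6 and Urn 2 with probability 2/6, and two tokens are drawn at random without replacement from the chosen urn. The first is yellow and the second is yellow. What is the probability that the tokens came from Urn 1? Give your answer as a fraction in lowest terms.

54/65

P(E | Urn 1) = 3/55; P(E | Urn 2) = 1/45.
P(E) = 2/3·3/55 + 1/3·1/45 = 13/297.
By Bayes' rule, P(Urn 1 | E) = 2/55 / 13/297 = 54/65 ≈ 0.8308.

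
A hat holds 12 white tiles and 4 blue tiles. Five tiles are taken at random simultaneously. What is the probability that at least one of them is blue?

Use the complement: P(at least one blue) = 1 − P(no blue).
P(none) = C(12,5)/C(16,5) = 792/4368.
So P = 1 − 792/4368 = 149/182 ≈ 0.8187.

149/182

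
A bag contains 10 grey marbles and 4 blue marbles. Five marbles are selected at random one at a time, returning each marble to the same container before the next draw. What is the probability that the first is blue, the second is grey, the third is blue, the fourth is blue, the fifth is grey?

Multiply the conditional probability of each draw in order, with replacement (the composition resets each draw).
P = (4/14) · (10/14) · (4/14) · (4/14) · (10/14) = 200/16807 ≈ 0.0119.

200/16807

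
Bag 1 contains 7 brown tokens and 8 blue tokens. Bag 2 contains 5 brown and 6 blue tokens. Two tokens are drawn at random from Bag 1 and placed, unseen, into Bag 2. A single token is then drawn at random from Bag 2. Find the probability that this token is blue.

Condition on how many of the transferred tokens are blue (from Bag 1: 8 blue of 15; then Bag 2 has 13 total).
  0 blue: C(8,0)C(7,2)/C(15,2) = 1/5; then P = 6/13
  1 blue: C(8,1)C(7,1)/C(15,2) = 8/15; then P = 7/13
  2 blue: C(8,2)C(7,0)/C(15,2) = 4/15; then P = 8/13
P(blue from Bag 2) = 106/195 ≈ 0.5436.

106/195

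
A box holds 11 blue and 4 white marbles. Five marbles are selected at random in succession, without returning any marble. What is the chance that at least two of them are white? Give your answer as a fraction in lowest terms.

Sum the hypergeometric tail for j = 2,…,4 white marbles.
Favorable = C(4,2)·C(11,3) + C(4,3)·C(11,2) + C(4,4)·C(11,1) = 1221; total = C(15,5) = 3003.
P = 1221/3003 = 37/91 ≈ 0.4066.

37/91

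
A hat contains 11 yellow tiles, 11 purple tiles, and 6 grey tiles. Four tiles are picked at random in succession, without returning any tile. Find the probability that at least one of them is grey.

Use the complement: P(at least one grey) = 1 − P(no grey).
P(none) = C(22,4)/C(28,4) = 7315/20475.
So P = 1 − 7315/20475 = 376/585 ≈ 0.6427.

376/585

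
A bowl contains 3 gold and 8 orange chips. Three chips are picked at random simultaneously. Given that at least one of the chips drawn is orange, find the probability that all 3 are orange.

14/41

P(all 3 orange) = C(8,3)/C(11,3) = 56/165; P(at least one orange) = 1 − C(3,3)/C(11,3) = 164/165.
Since 'all 3 orange' ⊆ 'at least one orange', P(all 3 | at least one) = 56/165 / 164/165 = 14/41 ≈ 0.3415.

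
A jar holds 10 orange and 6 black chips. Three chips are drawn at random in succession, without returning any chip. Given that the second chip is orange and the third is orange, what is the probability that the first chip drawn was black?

P(first=black and the second chip is orange and the third is orange) = (6/16)·(10/15)·(9/14) = 9/56.
P(E) = Σ over first color = 3/14 + 9/56 = 3/8.
By Bayes, P(first=black | E) = 9/56 / 3/8 = 3/7 ≈ 0.4286.

3/7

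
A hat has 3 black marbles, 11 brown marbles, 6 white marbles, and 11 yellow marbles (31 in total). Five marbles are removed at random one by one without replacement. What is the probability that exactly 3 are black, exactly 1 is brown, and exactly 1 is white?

Unordered draws without replacement: count favorable combinations over C(31,5).
Favorable = C(3,3) · C(11,1) · C(6,1) · C(11,0) = 66; total = C(31,5) = 169911.
P = 66/169911 = 22/56637 ≈ 0.0004.

22/56637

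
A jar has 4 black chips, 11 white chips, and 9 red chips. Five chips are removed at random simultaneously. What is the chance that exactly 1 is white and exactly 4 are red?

Unordered draws without replacement: count favorable combinations over C(24,5).
Favorable = C(4,0) · C(11,1) · C(9,4) = 1386; total = C(24,5) = 42504.
P = 1386/42504 = 3/92 ≈ 0.0326.

3/92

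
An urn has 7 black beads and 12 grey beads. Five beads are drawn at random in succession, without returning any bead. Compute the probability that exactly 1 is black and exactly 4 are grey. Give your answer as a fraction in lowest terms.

Unordered draws without replacement: count favorable combinations over C(19,5).
Favorable = C(7,1) · C(12,4) = 3465; total = C(19,5) = 11628.
P = 3465/11628 = 385/1292 ≈ 0.2980.

385/1292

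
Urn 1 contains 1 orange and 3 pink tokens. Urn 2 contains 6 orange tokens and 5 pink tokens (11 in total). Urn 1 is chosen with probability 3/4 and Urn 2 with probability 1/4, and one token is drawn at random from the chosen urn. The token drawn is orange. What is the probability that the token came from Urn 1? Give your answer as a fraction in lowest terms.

P(orange | Urn 1) = 1/4; P(orange | Urn 2) = 6/11.
P(orange) = 3/4·1/4 + 1/4·6/11 = 57/176.
By Bayes' rule, P(Urn 1 | orange) = 3/16 / 57/176 = 11/19 ≈ 0.5789.

11/19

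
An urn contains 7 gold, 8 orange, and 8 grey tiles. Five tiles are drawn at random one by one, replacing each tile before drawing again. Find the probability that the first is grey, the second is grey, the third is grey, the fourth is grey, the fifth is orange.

32768/6436343

Multiply the conditional probability of each draw in order, with replacement (the composition resets each draw).
P = (8/23) · (8/23) · (8/23) · (8/23) · (8/23) = 32768/6436343 ≈ 0.0051.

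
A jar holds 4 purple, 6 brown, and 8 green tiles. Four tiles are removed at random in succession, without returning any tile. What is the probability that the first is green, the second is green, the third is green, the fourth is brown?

7/255

Multiply the conditional probability of each draw in order, without replacement, so each draw removes one from its color and from the total.
P = (8/18) · (7/17) · (6/16) · (6/15) = 7/255 ≈ 0.0275.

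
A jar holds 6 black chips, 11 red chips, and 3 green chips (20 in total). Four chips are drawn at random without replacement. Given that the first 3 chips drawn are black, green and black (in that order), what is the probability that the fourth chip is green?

2/17

After removing 2 black, 1 green, the jar has 2 green out of 17 remaining.
P(fourth is green | given) = 2/17 ≈ 0.1176.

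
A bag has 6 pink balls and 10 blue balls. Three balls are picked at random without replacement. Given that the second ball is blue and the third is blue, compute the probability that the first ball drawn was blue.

P(first=blue and the second ball is blue and the third is blue) = (10/16)·(9/15)·(8/14) = 3/14.
P(E) = Σ over first color = 9/56 + 3/14 = 3/8.
By Bayes, P(first=blue | E) = 3/14 / 3/8 = 4/7 ≈ 0.5714.

4/7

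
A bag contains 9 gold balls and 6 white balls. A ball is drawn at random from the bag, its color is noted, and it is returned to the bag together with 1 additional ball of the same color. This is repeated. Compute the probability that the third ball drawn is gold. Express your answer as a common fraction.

3/5

Sum over the four possibilities for the first two draws (gold/not-gold each), tracking how the gold count and total change by +1 per draw.
P(third is gold) = 3/5 ≈ 0.6000. (In a Pólya urn every draw has the same marginal probability 9/15.)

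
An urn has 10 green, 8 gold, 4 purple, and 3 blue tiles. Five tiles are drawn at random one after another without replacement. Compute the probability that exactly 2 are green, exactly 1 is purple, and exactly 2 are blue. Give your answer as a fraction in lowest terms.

Unordered draws without replacement: count favorable combinations over C(25,5).
Favorable = C(10,2) · C(8,0) · C(4,1) · C(3,2) = 540; total = C(25,5) = 53130.
P = 540/53130 = 18/1771 ≈ 0.0102.

18/1771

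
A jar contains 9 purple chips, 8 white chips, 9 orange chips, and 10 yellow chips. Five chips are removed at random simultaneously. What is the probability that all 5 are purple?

Unordered draws without replacement: count favorable combinations over C(36,5).
Favorable = C(9,5) · C(8,0) · C(9,0) · C(10,0) = 126; total = C(36,5) = 376992.
P = 126/376992 = 1/2992 ≈ 0.0003.

1/2992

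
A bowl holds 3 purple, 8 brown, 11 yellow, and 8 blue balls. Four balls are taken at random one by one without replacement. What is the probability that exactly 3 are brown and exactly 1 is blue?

64/3915

Unordered draws without replacement: count favorable combinations over C(30,4).
Favorable = C(3,0) · C(8,3) · C(11,0) · C(8,1) = 448; total = C(30,4) = 27405.
P = 448/27405 = 64/3915 ≈ 0.0163.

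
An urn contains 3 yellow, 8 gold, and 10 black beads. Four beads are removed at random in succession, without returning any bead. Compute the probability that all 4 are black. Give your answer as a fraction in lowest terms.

2/57

Unordered draws without replacement: count favorable combinations over C(21,4).
Favorable = C(3,0) · C(8,0) · C(10,4) = 210; total = C(21,4) = 5985.
P = 210/5985 = 2/57 ≈ 0.0351.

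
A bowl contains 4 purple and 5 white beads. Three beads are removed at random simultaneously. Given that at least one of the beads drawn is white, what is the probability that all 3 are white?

1/8

P(all 3 white) = C(5,3)/C(9,3) = 5/42; P(at least one white) = 1 − C(4,3)/C(9,3) = 20/21.
Since 'all 3 white' ⊆ 'at least one white', P(all 3 | at least one) = 5/42 / 20/21 = 1/8 ≈ 0.1250.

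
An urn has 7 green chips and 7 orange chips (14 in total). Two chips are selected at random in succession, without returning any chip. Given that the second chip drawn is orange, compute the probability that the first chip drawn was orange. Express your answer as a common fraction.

P(first=orange and the second chip drawn is orange) = (7/14)·(6/13) = 3/13.
P(the second chip drawn is orange) = Σ over first color = 7/26 + 3/13 = 1/2.
By Bayes, P(first=orange | the second chip drawn is orange) = 3/13 / 1/2 = 6/13 ≈ 0.4615.

6/13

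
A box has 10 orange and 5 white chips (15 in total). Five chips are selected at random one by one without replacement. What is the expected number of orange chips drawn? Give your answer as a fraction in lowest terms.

By linearity of expectation, E[X] = Σ P(draw i is orange); by symmetry each draw (even without replacement) has P(orange) = 10/15.
E[X] = 5 · 10/15 = 10/3 ≈ 3.3333.

10/3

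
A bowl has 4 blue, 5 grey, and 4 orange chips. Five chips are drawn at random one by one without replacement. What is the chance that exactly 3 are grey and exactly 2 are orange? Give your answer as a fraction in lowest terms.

20/429

Unordered draws without replacement: count favorable combinations over C(13,5).
Favorable = C(4,0) · C(5,3) · C(4,2) = 60; total = C(13,5) = 1287.
P = 60/1287 = 20/429 ≈ 0.0466.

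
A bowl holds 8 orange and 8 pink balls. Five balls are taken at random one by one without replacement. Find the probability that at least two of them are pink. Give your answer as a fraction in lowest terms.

Sum the hypergeometric tail for j = 2,…,5 pink balls.
Favorable = C(8,2)·C(8,3) + C(8,3)·C(8,2) + C(8,4)·C(8,1) + C(8,5)·C(8,0) = 3752; total = C(16,5) = 4368.
P = 3752/4368 = 67/78 ≈ 0.8590.

67/78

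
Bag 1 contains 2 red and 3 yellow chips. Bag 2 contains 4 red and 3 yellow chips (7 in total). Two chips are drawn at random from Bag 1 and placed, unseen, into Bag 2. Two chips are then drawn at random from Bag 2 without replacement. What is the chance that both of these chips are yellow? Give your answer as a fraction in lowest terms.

Condition on how many of the transferred chips are yellow (from Bag 1: 3 yellow of 5; then Bag 2 has 9 total).
  0 yellow: C(3,0)C(2,2)/C(5,2) = 1/10; then P = C(3,2)/C(9,2) = 1/12
  1 yellow: C(3,1)C(2,1)/C(5,2) = 3/5; then P = C(4,2)/C(9,2) = 1/6
  2 yellow: C(3,2)C(2,0)/C(5,2) = 3/10; then P = C(5,2)/C(9,2) = 5/18
P(both yellow) = 23/120 ≈ 0.1917.

23/120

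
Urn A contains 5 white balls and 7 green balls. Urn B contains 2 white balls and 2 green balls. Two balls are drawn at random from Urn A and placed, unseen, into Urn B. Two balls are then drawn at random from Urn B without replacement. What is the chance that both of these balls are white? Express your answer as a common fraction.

31/165

Condition on how many of the transferred balls are white (from Urn A: 5 white of 12; then Urn B has 6 total).
  0 white: C(5,0)C(7,2)/C(12,2) = 7/22; then P = C(2,2)/C(6,2) = 1/15
  1 white: C(5,1)C(7,1)/C(12,2) = 35/66; then P = C(3,2)/C(6,2) = 1/5
  2 white: C(5,2)C(7,0)/C(12,2) = 5/33; then P = C(4,2)/C(6,2) = 2/5
P(both white) = 31/165 ≈ 0.1879.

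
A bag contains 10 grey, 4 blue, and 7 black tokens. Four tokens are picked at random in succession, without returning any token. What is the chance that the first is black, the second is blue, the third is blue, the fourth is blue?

Multiply the conditional probability of each draw in order, without replacement, so each draw removes one from its color and from the total.
P = (7/21) · (4/20) · (3/19) · (2/18) = 1/855 ≈ 0.0012.

1/855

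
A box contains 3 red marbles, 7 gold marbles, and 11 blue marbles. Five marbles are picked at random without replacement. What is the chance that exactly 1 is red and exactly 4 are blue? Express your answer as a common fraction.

Unordered draws without replacement: count favorable combinations over C(21,5).
Favorable = C(3,1) · C(7,0) · C(11,4) = 990; total = C(21,5) = 20349.
P = 990/20349 = 110/2261 ≈ 0.0487.

110/2261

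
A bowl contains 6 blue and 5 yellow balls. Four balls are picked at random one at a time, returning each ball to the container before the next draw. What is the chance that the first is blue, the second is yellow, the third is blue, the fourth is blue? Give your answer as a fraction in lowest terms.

Multiply the conditional probability of each draw in order, with replacement (the composition resets each draw).
P = (6/11) · (5/11) · (6/11) · (6/11) = 1080/14641 ≈ 0.0738.

1080/14641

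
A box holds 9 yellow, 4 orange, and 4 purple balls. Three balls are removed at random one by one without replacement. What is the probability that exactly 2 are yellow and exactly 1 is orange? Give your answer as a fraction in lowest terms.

Unordered draws without replacement: count favorable combinations over C(17,3).
Favorable = C(9,2) · C(4,1) · C(4,0) = 144; total = C(17,3) = 680.
P = 144/680 = 18/85 ≈ 0.2118.

18/85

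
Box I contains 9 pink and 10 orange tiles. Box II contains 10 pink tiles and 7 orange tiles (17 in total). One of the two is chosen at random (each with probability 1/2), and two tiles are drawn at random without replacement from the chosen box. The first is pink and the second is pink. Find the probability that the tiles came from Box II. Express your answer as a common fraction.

P(E | Box I) = 4/19; P(E | Box II) = 45/136.
P(E) = 1/2·4/19 + 1/2·45/136 = 1399/5168.
By Bayes' rule, P(Box II | E) = 45/272 / 1399/5168 = 855/1399 ≈ 0.6112.

855/1399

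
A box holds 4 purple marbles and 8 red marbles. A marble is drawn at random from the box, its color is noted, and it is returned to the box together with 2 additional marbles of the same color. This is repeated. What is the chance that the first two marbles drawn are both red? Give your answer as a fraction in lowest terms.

After a red draw the box holds 10 red out of 14.
P = (8/12)·(10/14) = 10/21 ≈ 0.4762.

10/21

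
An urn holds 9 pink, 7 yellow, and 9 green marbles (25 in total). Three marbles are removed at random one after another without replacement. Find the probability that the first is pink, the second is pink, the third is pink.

Multiply the conditional probability of each draw in order, without replacement, so each draw removes one from its color and from the total.
P = (9/25) · (8/24) · (7/23) = 21/575 ≈ 0.0365.

21/575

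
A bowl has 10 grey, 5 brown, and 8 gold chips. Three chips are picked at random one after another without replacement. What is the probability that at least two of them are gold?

68/253

Sum the hypergeometric tail for j = 2,…,3 gold chips.
Favorable = C(8,2)·C(15,1) + C(8,3)·C(15,0) = 476; total = C(23,3) = 1771.
P = 476/1771 = 68/253 ≈ 0.2688.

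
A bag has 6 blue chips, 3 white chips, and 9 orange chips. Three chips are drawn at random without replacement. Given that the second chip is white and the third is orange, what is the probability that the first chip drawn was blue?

3/8

P(first=blue and the second chip is white and the third is orange) = (6/18)·(3/17)·(9/16) = 9/272.
P(E) = Σ over first color = 9/272 + 3/272 + 3/68 = 3/34.
By Bayes, P(first=blue | E) = 9/272 / 3/34 = 3/8 ≈ 0.3750.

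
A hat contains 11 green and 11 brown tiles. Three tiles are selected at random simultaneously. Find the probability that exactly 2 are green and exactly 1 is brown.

Unordered draws without replacement: count favorable combinations over C(22,3).
Favorable = C(11,2) · C(11,1) = 605; total = C(22,3) = 1540.
P = 605/1540 = 11/28 ≈ 0.3929.

11/28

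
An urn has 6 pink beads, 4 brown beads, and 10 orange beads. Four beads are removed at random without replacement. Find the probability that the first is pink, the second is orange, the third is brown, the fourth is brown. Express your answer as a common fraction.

Multiply the conditional probability of each draw in order, without replacement, so each draw removes one from its color and from the total.
P = (6/20) · (10/19) · (4/18) · (3/17) = 2/323 ≈ 0.0062.

2/323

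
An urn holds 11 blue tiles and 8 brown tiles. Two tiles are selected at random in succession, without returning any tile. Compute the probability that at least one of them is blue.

143/171

Use the complement: P(at least one blue) = 1 − P(no blue).
P(none) = C(8,2)/C(19,2) = 28/171.
So P = 1 − 28/171 = 143/171 ≈ 0.8363.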